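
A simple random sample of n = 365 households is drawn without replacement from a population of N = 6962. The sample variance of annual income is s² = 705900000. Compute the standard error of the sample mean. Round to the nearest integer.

1354

Under SRS without replacement, Var(ȳ) = (1 − f)·s²/n with f = n/N = 365/6962 = 0.05242746.
Var(ȳ) = (1 − 0.05242746)·705900000/365 = 0.94757254·1.9339726 × 10^6 = 1.8325793 × 10^6.
SE(ȳ) = √(1.8325793 × 10^6) = 1354.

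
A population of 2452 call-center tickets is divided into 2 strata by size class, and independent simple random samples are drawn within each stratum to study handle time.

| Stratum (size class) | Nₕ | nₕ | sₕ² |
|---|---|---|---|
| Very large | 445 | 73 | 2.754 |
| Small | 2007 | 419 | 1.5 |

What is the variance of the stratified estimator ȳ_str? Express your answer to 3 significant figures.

Var(ȳ_str) = Σₕ Wₕ²(1 − fₕ)sₕ²/nₕ with Wₕ = Nₕ/N, N = 2452.
Very large: Wₕ = 0.18148450; term = 0.18148450²·(1 − 0.16404494)·2.754/73 = 0.001038731.
Small: Wₕ = 0.81851550; term = 0.81851550²·(1 − 0.20876931)·1.5/419 = 0.0018977289.
Sum = 0.0029364599.

0.00294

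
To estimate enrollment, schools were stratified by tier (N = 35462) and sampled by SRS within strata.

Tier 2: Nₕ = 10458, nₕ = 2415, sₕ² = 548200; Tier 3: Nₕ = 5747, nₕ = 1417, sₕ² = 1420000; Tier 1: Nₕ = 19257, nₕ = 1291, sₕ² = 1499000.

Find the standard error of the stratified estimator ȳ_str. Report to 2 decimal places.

Var(ȳ_str) = Σₕ Wₕ²(1 − fₕ)sₕ²/nₕ with Wₕ = Nₕ/N, N = 35462.
Tier 2: Wₕ = 0.29490722; term = 0.29490722²·(1 − 0.23092369)·548200/2415 = 15.183159.
Tier 3: Wₕ = 0.16206080; term = 0.16206080²·(1 − 0.24656342)·1420000/1417 = 19.829928.
Tier 1: Wₕ = 0.54303198; term = 0.54303198²·(1 − 0.06704056)·1499000/1291 = 319.43976.
Sum = 354.45285.
SE = √(354.45285) = 18.83.

18.83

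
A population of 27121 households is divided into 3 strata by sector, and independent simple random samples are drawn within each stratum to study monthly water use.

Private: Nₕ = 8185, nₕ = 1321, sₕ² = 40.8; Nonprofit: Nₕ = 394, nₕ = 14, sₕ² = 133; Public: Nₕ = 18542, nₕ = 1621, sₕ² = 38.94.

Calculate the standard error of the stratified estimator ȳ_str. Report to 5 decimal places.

Var(ȳ_str) = Σₕ Wₕ²(1 − fₕ)sₕ²/nₕ with Wₕ = Nₕ/N, N = 27121.
Private: Wₕ = 0.30179566; term = 0.30179566²·(1 − 0.16139279)·40.8/1321 = 0.0023590759.
Nonprofit: Wₕ = 0.01452749; term = 0.01452749²·(1 − 0.03553299)·133/14 = 0.001933713.
Public: Wₕ = 0.68367686; term = 0.68367686²·(1 − 0.08742315)·38.94/1621 = 0.010246703.
Sum = 0.014539492.
SE = √(0.014539492) = 0.12058.

0.12058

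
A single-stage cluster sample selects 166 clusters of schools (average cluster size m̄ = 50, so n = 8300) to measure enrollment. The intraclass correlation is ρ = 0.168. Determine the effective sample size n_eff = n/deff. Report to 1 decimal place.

899.0

deff = 1 + (50 − 1)·0.168 = 1 + 8.232 = 9.232.
n_eff = 8300 / 9.232 = 899.0.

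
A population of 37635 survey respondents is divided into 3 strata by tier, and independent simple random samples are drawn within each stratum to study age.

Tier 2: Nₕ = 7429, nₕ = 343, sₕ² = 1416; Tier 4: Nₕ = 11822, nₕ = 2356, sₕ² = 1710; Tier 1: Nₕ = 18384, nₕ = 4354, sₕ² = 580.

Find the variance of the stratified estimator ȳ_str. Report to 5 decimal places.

0.23504

Var(ȳ_str) = Σₕ Wₕ²(1 − fₕ)sₕ²/nₕ with Wₕ = Nₕ/N, N = 37635.
Tier 2: Wₕ = 0.19739604; term = 0.19739604²·(1 − 0.04617041)·1416/343 = 0.1534323.
Tier 4: Wₕ = 0.31412249; term = 0.31412249²·(1 − 0.19928946)·1710/2356 = 0.057344852.
Tier 1: Wₕ = 0.48848147; term = 0.48848147²·(1 − 0.23683638)·580/4354 = 0.024257912.
Sum = 0.23503506.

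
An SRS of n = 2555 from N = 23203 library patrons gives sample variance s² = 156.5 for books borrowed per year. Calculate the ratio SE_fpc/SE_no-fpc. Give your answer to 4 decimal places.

0.9433

f = n/N = 2555/23203 = 0.11011507.
SE_no-fpc = √(s²/n) = 0.24749232; SE_fpc = √((1−f)s²/n) = 0.23346869.
Ratio = √(1−f) = 0.94333712.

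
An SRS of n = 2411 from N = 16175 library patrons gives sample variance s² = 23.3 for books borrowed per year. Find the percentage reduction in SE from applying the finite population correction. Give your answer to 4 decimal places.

f = n/N = 2411/16175 = 0.14905719.
SE_no-fpc = √(s²/n) = 0.098305848; SE_fpc = √((1−f)s²/n) = 0.090683765.
Ratio = √(1−f) = 0.92246562. Reduction = 100·(1 − 0.92246562) = 7.7534%.

7.7534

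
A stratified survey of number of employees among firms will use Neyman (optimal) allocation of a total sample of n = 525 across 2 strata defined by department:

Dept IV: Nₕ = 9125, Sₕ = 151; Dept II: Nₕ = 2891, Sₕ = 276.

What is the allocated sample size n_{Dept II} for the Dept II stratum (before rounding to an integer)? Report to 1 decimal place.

Neyman allocation: nₕ = n·NₕSₕ / Σⱼ NⱼSⱼ.
Σ NⱼSⱼ = 9125·151 + 2891·276 = 2.175791 × 10^6.
n_{Dept II} = 525·2891·276 / (2.175791 × 10^6) = 192.5.

192.5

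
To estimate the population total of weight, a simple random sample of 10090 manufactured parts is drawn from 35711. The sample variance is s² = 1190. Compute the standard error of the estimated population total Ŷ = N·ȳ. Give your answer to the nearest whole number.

10388

Var(Ŷ) = N²·Var(ȳ) = N²·(1 − n/N)·s²/n.
f = 10090/35711 = 0.28254599; Var(ȳ) = 0.71745401·1190/10090 = 0.084615487.
Var(Ŷ) = 35711² · 0.084615487 = 1.0790806 × 10^8.
SE(Ŷ) = √(1.0790806 × 10^8) = 10388.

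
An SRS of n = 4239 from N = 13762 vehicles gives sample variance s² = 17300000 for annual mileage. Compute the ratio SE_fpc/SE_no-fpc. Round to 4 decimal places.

0.8319

f = n/N = 4239/13762 = 0.30802209.
SE_no-fpc = √(s²/n) = 63.883889; SE_fpc = √((1−f)s²/n) = 53.141947.
Ratio = √(1−f) = 0.83185210.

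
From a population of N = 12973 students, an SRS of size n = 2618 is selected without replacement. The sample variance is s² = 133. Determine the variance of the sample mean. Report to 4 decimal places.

Under SRS without replacement, Var(ȳ) = (1 − f)·s²/n with f = n/N = 2618/12973 = 0.20180375.
Var(ȳ) = (1 − 0.20180375)·133/2618 = 0.79819625·0.050802139 = 0.040550077.

0.0406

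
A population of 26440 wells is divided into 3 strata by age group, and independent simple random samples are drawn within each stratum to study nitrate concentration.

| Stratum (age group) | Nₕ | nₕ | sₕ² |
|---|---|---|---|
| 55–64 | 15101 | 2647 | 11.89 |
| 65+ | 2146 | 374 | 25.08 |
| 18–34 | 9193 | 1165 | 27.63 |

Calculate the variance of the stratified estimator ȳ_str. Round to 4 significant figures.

0.004077

Var(ȳ_str) = Σₕ Wₕ²(1 − fₕ)sₕ²/nₕ with Wₕ = Nₕ/N, N = 26440.
55–64: Wₕ = 0.57114221; term = 0.57114221²·(1 − 0.17528640)·11.89/2647 = 0.0012084247.
65+: Wₕ = 0.08116490; term = 0.08116490²·(1 − 0.17427773)·25.08/374 = 3.6477617 × 10^-4.
18–34: Wₕ = 0.34769289; term = 0.34769289²·(1 − 0.12672686)·27.63/1165 = 0.002503783.
Sum = 0.0040769839.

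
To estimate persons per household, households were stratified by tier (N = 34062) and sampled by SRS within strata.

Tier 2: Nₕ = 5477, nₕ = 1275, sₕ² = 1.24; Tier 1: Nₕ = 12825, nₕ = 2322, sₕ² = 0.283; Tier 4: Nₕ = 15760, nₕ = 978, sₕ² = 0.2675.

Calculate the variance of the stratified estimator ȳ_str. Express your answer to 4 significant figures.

Var(ȳ_str) = Σₕ Wₕ²(1 − fₕ)sₕ²/nₕ with Wₕ = Nₕ/N, N = 34062.
Tier 2: Wₕ = 0.16079502; term = 0.16079502²·(1 − 0.23279167)·1.24/1275 = 1.9291678 × 10^-5.
Tier 1: Wₕ = 0.37651929; term = 0.37651929²·(1 − 0.18105263)·0.283/2322 = 1.4149942 × 10^-5.
Tier 4: Wₕ = 0.46268569; term = 0.46268569²·(1 − 0.06205584)·0.2675/978 = 5.4920446 × 10^-5.
Sum = 8.8362066 × 10^-5.

8.836 × 10^-5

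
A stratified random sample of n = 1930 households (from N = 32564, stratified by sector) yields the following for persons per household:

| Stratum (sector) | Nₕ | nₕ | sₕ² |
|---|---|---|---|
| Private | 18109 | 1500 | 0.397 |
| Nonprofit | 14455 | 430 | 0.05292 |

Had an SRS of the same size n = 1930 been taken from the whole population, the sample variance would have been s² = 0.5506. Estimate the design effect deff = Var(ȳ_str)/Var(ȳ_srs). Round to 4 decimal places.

Var(ȳ_str) = Σ Wₕ²(1−fₕ)sₕ²/nₕ with Wₕ = Nₕ/32564:
  Private: (18109/32564)²·(1−1500/18109)·0.397/1500 = 7.5069186 × 10^-5
  Nonprofit: (14455/32564)²·(1−430/14455)·0.05292/430 = 2.3528642 × 10^-5
  → Var(ȳ_str) = 9.8597828 × 10^-5.
Var(ȳ_srs) = (1 − 1930/32564)·0.5506/1930 = 2.6837673 × 10^-4.
deff = (9.8597828 × 10^-5) / (2.6837673 × 10^-4) = 0.3674.

0.3674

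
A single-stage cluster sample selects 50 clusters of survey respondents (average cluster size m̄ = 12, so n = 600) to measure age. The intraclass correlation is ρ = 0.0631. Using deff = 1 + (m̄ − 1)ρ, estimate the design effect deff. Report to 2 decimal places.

1.69

deff = 1 + (12 − 1)·0.0631 = 1 + 0.6941 = 1.6941.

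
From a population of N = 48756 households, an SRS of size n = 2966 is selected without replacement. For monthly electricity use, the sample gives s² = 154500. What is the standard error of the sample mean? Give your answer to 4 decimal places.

6.9944

Under SRS without replacement, Var(ȳ) = (1 − f)·s²/n with f = n/N = 2966/48756 = 0.06083354.
Var(ȳ) = (1 − 0.06083354)·154500/2966 = 0.93916646·52.090357 = 48.921517.
SE(ȳ) = √(48.921517) = 6.9944.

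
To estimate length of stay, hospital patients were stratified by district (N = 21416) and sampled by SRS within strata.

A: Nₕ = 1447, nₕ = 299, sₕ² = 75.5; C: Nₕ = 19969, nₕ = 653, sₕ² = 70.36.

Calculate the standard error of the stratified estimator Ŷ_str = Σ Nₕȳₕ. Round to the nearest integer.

6479

Var(Ŷ_str) = Σₕ Nₕ²(1 − fₕ)sₕ²/nₕ.
A: 1447²·(1 − 299/1447)·75.5/299 = 419455.78.
C: 19969²·(1 − 653/19969)·70.36/653 = 4.1561017 × 10^7.
Sum = 4.1980473 × 10^7.
SE = √(4.1980473 × 10^7) = 6479.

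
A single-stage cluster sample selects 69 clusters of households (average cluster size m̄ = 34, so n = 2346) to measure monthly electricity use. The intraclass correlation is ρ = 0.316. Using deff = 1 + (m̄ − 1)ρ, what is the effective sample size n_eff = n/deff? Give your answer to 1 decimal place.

deff = 1 + (34 − 1)·0.316 = 1 + 10.428 = 11.428.
n_eff = 2346 / 11.428 = 205.3.

205.3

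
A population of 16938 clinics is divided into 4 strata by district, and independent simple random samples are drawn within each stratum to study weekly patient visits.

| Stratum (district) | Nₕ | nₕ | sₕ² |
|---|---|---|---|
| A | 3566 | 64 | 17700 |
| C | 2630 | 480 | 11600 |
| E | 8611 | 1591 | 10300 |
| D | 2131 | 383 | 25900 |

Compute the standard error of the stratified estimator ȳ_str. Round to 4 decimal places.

Var(ȳ_str) = Σₕ Wₕ²(1 − fₕ)sₕ²/nₕ with Wₕ = Nₕ/N, N = 16938.
A: Wₕ = 0.21053253; term = 0.21053253²·(1 − 0.01794728)·17700/64 = 12.038338.
C: Wₕ = 0.15527217; term = 0.15527217²·(1 − 0.18250951)·11600/480 = 0.47630671.
E: Wₕ = 0.50838352; term = 0.50838352²·(1 − 0.18476367)·10300/1591 = 1.36406.
D: Wₕ = 0.12581178; term = 0.12581178²·(1 − 0.17972783)·25900/383 = 0.87801434.
Sum = 14.756719.
SE = √(14.756719) = 3.8414.

3.8414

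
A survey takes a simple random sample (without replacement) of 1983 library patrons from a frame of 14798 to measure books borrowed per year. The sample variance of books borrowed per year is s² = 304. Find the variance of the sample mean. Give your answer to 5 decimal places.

Under SRS without replacement, Var(ȳ) = (1 − f)·s²/n with f = n/N = 1983/14798 = 0.13400460.
Var(ȳ) = (1 − 0.13400460)·304/1983 = 0.86599540·0.15330308 = 0.13275976.

0.13276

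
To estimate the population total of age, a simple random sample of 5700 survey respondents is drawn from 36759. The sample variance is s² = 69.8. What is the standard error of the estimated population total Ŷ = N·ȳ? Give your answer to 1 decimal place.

Var(Ŷ) = N²·Var(ȳ) = N²·(1 − n/N)·s²/n.
f = 5700/36759 = 0.15506407; Var(ȳ) = 0.84493593·69.8/5700 = 0.010346759.
Var(Ŷ) = 36759² · 0.010346759 = 1.398079 × 10^7.
SE(Ŷ) = √(1.398079 × 10^7) = 3739.1.

3739.1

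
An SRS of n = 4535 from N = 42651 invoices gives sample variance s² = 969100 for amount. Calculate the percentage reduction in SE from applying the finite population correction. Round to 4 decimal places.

5.4658

f = n/N = 4535/42651 = 0.10632810.
SE_no-fpc = √(s²/n) = 14.618259; SE_fpc = √((1−f)s²/n) = 13.819257.
Ratio = √(1−f) = 0.94534221. Reduction = 100·(1 − 0.94534221) = 5.4658%.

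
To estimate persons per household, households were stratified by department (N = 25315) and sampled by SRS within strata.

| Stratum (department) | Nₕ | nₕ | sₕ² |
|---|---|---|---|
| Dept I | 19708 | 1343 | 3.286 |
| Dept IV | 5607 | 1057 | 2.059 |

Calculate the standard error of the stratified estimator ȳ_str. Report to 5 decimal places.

0.03820

Var(ȳ_str) = Σₕ Wₕ²(1 − fₕ)sₕ²/nₕ with Wₕ = Nₕ/N, N = 25315.
Dept I: Wₕ = 0.77851076; term = 0.77851076²·(1 − 0.06814492)·3.286/1343 = 0.0013818763.
Dept IV: Wₕ = 0.22148924; term = 0.22148924²·(1 − 0.18851436)·2.059/1057 = 7.7547437 × 10^-5.
Sum = 0.0014594237.
SE = √(0.0014594237) = 0.03820.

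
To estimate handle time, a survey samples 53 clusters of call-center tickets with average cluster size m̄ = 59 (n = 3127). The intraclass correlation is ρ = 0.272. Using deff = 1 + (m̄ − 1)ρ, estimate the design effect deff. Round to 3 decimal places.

deff = 1 + (59 − 1)·0.272 = 1 + 15.776 = 16.776.

16.776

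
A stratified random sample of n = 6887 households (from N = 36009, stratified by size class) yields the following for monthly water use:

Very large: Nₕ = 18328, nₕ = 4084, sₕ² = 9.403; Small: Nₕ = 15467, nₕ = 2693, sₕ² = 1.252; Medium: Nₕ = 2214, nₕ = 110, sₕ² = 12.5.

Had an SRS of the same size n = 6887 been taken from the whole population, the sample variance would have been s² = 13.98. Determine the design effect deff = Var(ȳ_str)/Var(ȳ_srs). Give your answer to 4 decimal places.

0.5742

Var(ȳ_str) = Σ Wₕ²(1−fₕ)sₕ²/nₕ with Wₕ = Nₕ/36009:
  Very large: (18328/36009)²·(1−4084/18328)·9.403/4084 = 4.6355965 × 10^-4
  Small: (15467/36009)²·(1−2693/15467)·1.252/2693 = 7.0840049 × 10^-5
  Medium: (2214/36009)²·(1−110/2214)·12.5/110 = 4.0824282 × 10^-4
  → Var(ȳ_str) = 9.4264252 × 10^-4.
Var(ȳ_srs) = (1 − 6887/36009)·13.98/6887 = 0.0016416752.
deff = (9.4264252 × 10^-4) / 0.0016416752 = 0.5742.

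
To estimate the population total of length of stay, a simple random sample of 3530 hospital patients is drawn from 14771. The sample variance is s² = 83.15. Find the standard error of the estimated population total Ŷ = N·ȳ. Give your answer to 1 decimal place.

Var(Ŷ) = N²·Var(ȳ) = N²·(1 − n/N)·s²/n.
f = 3530/14771 = 0.23898179; Var(ȳ) = 0.76101821·83.15/3530 = 0.017925967.
Var(Ŷ) = 14771² · 0.017925967 = 3.9111312 × 10^6.
SE(Ŷ) = √(3.9111312 × 10^6) = 1977.7.

1977.7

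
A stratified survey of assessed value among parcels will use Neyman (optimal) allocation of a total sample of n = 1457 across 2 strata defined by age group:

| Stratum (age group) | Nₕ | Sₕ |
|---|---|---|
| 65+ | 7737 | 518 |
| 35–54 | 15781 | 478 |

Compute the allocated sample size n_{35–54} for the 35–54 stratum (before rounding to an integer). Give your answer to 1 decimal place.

951.5

Neyman allocation: nₕ = n·NₕSₕ / Σⱼ NⱼSⱼ.
Σ NⱼSⱼ = 7737·518 + 15781·478 = 1.1551084 × 10^7.
n_{35–54} = 1457·15781·478 / (1.1551084 × 10^7) = 951.5.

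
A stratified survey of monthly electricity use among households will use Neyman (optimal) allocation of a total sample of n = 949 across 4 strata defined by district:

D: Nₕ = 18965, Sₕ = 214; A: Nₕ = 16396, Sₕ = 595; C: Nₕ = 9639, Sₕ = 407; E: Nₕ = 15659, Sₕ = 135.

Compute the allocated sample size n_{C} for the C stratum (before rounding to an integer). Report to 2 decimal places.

Neyman allocation: nₕ = n·NₕSₕ / Σⱼ NⱼSⱼ.
Σ NⱼSⱼ = 18965·214 + 16396·595 + 9639·407 + 15659·135 = 1.9851168 × 10^7.
n_{C} = 949·9639·407 / (1.9851168 × 10^7) = 187.55.

187.55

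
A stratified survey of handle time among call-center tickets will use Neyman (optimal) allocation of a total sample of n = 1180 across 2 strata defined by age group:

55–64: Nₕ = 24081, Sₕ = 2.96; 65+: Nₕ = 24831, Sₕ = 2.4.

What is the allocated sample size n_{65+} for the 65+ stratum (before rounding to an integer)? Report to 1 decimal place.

Neyman allocation: nₕ = n·NₕSₕ / Σⱼ NⱼSⱼ.
Σ NⱼSⱼ = 24081·2.96 + 24831·2.4 = 130874.16.
n_{65+} = 1180·24831·2.4 / 130874.16 = 537.3.

537.3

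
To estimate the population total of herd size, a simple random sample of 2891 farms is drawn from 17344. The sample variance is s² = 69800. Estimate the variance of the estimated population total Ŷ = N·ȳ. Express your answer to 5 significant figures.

6.0522 × 10^9

Var(Ŷ) = N²·Var(ȳ) = N²·(1 − n/N)·s²/n.
f = 2891/17344 = 0.16668589; Var(ȳ) = 0.83331411·69800/2891 = 20.119448.
Var(Ŷ) = 17344² · 20.119448 = 6.0522184 × 10^9.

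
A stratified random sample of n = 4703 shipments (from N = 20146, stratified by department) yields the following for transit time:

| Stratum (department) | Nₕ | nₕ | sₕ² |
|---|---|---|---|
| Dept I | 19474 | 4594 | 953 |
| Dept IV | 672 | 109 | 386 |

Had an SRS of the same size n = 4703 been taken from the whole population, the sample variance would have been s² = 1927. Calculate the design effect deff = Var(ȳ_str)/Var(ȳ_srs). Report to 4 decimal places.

0.4821

Var(ȳ_str) = Σ Wₕ²(1−fₕ)sₕ²/nₕ with Wₕ = Nₕ/20146:
  Dept I: (19474/20146)²·(1−4594/19474)·953/4594 = 0.14810931
  Dept IV: (672/20146)²·(1−109/672)·386/109 = 0.0033011162
  → Var(ȳ_str) = 0.15141043.
Var(ȳ_srs) = (1 − 4703/20146)·1927/4703 = 0.31408672.
deff = 0.15141043 / 0.31408672 = 0.4821.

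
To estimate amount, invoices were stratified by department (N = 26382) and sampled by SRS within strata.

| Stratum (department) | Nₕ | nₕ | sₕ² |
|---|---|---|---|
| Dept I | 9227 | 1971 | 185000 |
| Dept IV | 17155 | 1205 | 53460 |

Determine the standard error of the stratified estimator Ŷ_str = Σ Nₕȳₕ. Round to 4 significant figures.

Var(Ŷ_str) = Σₕ Nₕ²(1 − fₕ)sₕ²/nₕ.
Dept I: 9227²·(1 − 1971/9227)·185000/1971 = 6.2840973 × 10^9.
Dept IV: 17155²·(1 − 1205/17155)·53460/1205 = 1.2139291 × 10^10.
Sum = 1.8423388 × 10^10.
SE = √(1.8423388 × 10^10) = 135700.

135700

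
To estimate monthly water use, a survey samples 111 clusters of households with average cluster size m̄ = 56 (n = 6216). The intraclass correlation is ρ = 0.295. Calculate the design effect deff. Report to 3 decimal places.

17.225

deff = 1 + (56 − 1)·0.295 = 1 + 16.225 = 17.225.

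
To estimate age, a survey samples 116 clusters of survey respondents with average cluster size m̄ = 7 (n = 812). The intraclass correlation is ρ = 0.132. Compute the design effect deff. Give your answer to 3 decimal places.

1.792

deff = 1 + (7 − 1)·0.132 = 1 + 0.792 = 1.792.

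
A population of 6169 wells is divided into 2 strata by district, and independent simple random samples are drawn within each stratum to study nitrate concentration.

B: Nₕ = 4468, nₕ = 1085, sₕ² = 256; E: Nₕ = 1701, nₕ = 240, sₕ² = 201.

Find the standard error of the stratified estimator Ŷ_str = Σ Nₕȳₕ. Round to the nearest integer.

2376

Var(Ŷ_str) = Σₕ Nₕ²(1 − fₕ)sₕ²/nₕ.
B: 4468²·(1 − 1085/4468)·256/1085 = 3.5663617 × 10^6.
E: 1701²·(1 − 240/1701)·201/240 = 2.0813223 × 10^6.
Sum = 5.647684 × 10^6.
SE = √(5.647684 × 10^6) = 2376.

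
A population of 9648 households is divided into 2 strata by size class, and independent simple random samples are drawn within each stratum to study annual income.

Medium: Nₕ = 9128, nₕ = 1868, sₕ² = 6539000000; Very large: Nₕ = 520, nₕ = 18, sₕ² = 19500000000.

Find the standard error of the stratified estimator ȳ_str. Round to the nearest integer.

2352

Var(ȳ_str) = Σₕ Wₕ²(1 − fₕ)sₕ²/nₕ with Wₕ = Nₕ/N, N = 9648.
Medium: Wₕ = 0.94610282; term = 0.94610282²·(1 − 0.20464505)·6539000000/1868 = 2.4921382 × 10^6.
Very large: Wₕ = 0.05389718; term = 0.05389718²·(1 − 0.03461538)·19500000000/18 = 3.0380476 × 10^6.
Sum = 5.5301858 × 10^6.
SE = √(5.5301858 × 10^6) = 2352.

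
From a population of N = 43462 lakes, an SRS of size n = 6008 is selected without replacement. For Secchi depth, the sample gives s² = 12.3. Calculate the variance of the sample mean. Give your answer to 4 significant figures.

0.001764

Under SRS without replacement, Var(ȳ) = (1 − f)·s²/n with f = n/N = 6008/43462 = 0.13823570.
Var(ȳ) = (1 − 0.13823570)·12.3/6008 = 0.86176430·0.0020472703 = 0.0017642645.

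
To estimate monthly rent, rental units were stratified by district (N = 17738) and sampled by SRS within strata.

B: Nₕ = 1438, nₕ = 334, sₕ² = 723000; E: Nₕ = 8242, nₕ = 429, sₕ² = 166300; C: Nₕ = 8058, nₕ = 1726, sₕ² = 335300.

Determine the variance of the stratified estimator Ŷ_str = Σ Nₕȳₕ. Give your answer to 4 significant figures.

3.831 × 10^10

Var(Ŷ_str) = Σₕ Nₕ²(1 − fₕ)sₕ²/nₕ.
B: 1438²·(1 − 334/1438)·723000/334 = 3.4365272 × 10^9.
E: 8242²·(1 − 429/8242)·166300/429 = 2.4962346 × 10^10.
C: 8058²·(1 − 1726/8058)·335300/1726 = 9.9119917 × 10^9.
Sum = 3.8310865 × 10^10.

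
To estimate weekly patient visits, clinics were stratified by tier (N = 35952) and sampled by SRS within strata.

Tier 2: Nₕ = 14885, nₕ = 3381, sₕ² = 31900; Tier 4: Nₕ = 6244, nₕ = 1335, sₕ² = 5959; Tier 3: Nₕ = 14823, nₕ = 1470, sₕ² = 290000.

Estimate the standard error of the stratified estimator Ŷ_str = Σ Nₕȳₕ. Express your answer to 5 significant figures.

Var(Ŷ_str) = Σₕ Nₕ²(1 − fₕ)sₕ²/nₕ.
Tier 2: 14885²·(1 − 3381/14885)·31900/3381 = 1.6156349 × 10^9.
Tier 4: 6244²·(1 − 1335/6244)·5959/1335 = 1.3681951 × 10^8.
Tier 3: 14823²·(1 − 1470/14823)·290000/1470 = 3.9047715 × 10^10.
Sum = 4.0800169 × 10^10.
SE = √(4.0800169 × 10^10) = 201990.

201990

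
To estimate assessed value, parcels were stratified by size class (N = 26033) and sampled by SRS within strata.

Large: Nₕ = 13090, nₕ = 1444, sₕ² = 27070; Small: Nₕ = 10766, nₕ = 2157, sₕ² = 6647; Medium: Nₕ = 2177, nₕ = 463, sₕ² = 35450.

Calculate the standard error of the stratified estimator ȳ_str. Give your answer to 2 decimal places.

2.25

Var(ȳ_str) = Σₕ Wₕ²(1 − fₕ)sₕ²/nₕ with Wₕ = Nₕ/N, N = 26033.
Large: Wₕ = 0.50282334; term = 0.50282334²·(1 − 0.11031322)·27070/1444 = 4.2168588.
Small: Wₕ = 0.41355203; term = 0.41355203²·(1 − 0.20035296)·6647/2157 = 0.42143847.
Medium: Wₕ = 0.08362463; term = 0.08362463²·(1 − 0.21267800)·35450/463 = 0.42155676.
Sum = 5.059854.
SE = √(5.059854) = 2.25.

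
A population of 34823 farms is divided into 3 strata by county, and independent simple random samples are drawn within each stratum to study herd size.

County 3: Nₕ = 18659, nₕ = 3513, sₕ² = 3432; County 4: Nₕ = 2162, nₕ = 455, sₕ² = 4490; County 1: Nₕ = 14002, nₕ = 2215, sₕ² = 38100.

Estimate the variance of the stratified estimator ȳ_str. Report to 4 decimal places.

Var(ȳ_str) = Σₕ Wₕ²(1 − fₕ)sₕ²/nₕ with Wₕ = Nₕ/N, N = 34823.
County 3: Wₕ = 0.53582402; term = 0.53582402²·(1 − 0.18827376)·3432/3513 = 0.22767906.
County 4: Wₕ = 0.06208540; term = 0.06208540²·(1 − 0.21045328)·4490/455 = 0.030032521.
County 1: Wₕ = 0.40209057; term = 0.40209057²·(1 − 0.15819169)·38100/2215 = 2.3410583.
Sum = 2.5987699.

2.5988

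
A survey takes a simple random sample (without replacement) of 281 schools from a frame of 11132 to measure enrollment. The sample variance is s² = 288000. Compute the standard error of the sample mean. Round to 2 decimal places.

Under SRS without replacement, Var(ȳ) = (1 − f)·s²/n with f = n/N = 281/11132 = 0.02524254.
Var(ȳ) = (1 − 0.02524254)·288000/281 = 0.97475746·1024.911 = 999.03967.
SE(ȳ) = √(999.03967) = 31.61.

31.61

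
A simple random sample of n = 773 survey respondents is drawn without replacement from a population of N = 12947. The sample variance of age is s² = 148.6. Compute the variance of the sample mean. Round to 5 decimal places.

Under SRS without replacement, Var(ȳ) = (1 − f)·s²/n with f = n/N = 773/12947 = 0.05970495.
Var(ȳ) = (1 − 0.05970495)·148.6/773 = 0.94029505·0.19223803 = 0.18076047.

0.18076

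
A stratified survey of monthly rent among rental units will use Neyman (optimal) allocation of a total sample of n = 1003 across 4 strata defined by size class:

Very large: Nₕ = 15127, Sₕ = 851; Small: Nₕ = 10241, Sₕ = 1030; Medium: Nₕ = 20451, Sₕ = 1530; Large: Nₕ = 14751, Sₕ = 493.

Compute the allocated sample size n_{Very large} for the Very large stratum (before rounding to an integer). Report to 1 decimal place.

Neyman allocation: nₕ = n·NₕSₕ / Σⱼ NⱼSⱼ.
Σ NⱼSⱼ = 15127·851 + 10241·1030 + 20451·1530 + 14751·493 = 6.198358 × 10^7.
n_{Very large} = 1003·15127·851 / (6.198358 × 10^7) = 208.3.

208.3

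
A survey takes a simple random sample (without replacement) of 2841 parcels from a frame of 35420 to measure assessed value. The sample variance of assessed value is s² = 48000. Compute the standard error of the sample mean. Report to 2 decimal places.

Under SRS without replacement, Var(ȳ) = (1 − f)·s²/n with f = n/N = 2841/35420 = 0.08020892.
Var(ȳ) = (1 − 0.08020892)·48000/2841 = 0.91979108·16.895459 = 15.540293.
SE(ȳ) = √(15.540293) = 3.94.

3.94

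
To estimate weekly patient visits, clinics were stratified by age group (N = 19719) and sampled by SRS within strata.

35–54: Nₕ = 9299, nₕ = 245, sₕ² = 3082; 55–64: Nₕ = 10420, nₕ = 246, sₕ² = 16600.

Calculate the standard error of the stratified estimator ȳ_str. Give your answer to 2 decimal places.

4.60

Var(ȳ_str) = Σₕ Wₕ²(1 − fₕ)sₕ²/nₕ with Wₕ = Nₕ/N, N = 19719.
35–54: Wₕ = 0.47157564; term = 0.47157564²·(1 − 0.02634692)·3082/245 = 2.7237893.
55–64: Wₕ = 0.52842436; term = 0.52842436²·(1 − 0.02360845)·16600/246 = 18.397663.
Sum = 21.121452.
SE = √(21.121452) = 4.60.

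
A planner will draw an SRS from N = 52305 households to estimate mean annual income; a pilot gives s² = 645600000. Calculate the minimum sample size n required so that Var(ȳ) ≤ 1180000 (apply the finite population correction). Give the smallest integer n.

Without fpc, n₀ = s²/D = 645600000/1180000 = 547.1186.
With fpc, (1 − n/N)·s²/n ≤ D requires n ≥ n₀/(1 + n₀/N) = 547.1186/(1 + 547.1186/52305) = 541.4549.
Rounding up, n = 542.

542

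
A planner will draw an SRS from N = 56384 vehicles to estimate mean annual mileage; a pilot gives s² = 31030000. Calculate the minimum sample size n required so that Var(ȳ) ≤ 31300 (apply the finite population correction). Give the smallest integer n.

975

Without fpc, n₀ = s²/D = 31030000/31300 = 991.3738.
With fpc, (1 − n/N)·s²/n ≤ D requires n ≥ n₀/(1 + n₀/N) = 991.3738/(1 + 991.3738/56384) = 974.2441.
Rounding up, n = 975.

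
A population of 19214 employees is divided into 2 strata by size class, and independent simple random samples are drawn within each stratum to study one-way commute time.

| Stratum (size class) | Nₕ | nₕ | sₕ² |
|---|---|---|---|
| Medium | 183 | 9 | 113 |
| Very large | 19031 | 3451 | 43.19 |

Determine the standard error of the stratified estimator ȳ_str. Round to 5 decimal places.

0.10552

Var(ȳ_str) = Σₕ Wₕ²(1 − fₕ)sₕ²/nₕ with Wₕ = Nₕ/N, N = 19214.
Medium: Wₕ = 0.00952431; term = 0.00952431²·(1 − 0.04918033)·113/9 = 0.0010829308.
Very large: Wₕ = 0.99047569; term = 0.99047569²·(1 − 0.18133572)·43.19/3451 = 0.01005152.
Sum = 0.011134451.
SE = √(0.011134451) = 0.10552.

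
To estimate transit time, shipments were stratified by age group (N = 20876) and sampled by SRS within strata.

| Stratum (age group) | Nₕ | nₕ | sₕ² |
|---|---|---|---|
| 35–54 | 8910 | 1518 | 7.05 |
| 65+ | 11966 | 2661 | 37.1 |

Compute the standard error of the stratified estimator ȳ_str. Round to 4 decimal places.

Var(ȳ_str) = Σₕ Wₕ²(1 − fₕ)sₕ²/nₕ with Wₕ = Nₕ/N, N = 20876.
35–54: Wₕ = 0.42680590; term = 0.42680590²·(1 − 0.17037037)·7.05/1518 = 7.018793 × 10^-4.
65+: Wₕ = 0.57319410; term = 0.57319410²·(1 − 0.22238008)·37.1/2661 = 0.0035620486.
Sum = 0.0042639279.
SE = √(0.0042639279) = 0.0653.

0.0653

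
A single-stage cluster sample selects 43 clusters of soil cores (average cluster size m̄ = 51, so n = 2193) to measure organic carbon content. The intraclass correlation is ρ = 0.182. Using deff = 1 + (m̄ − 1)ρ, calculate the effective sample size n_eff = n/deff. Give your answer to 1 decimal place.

deff = 1 + (51 − 1)·0.182 = 1 + 9.1 = 10.1.
n_eff = 2193 / 10.1 = 217.1.

217.1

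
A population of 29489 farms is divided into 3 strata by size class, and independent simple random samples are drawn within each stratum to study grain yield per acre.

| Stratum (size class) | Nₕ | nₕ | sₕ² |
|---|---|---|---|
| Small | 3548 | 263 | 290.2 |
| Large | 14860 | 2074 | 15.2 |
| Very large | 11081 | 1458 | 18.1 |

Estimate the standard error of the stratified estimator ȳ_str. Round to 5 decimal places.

Var(ȳ_str) = Σₕ Wₕ²(1 − fₕ)sₕ²/nₕ with Wₕ = Nₕ/N, N = 29489.
Small: Wₕ = 0.12031605; term = 0.12031605²·(1 − 0.07412627)·290.2/263 = 0.014789059.
Large: Wₕ = 0.50391671; term = 0.50391671²·(1 − 0.13956931)·15.2/2074 = 0.0016012836.
Very large: Wₕ = 0.37576724; term = 0.37576724²·(1 − 0.13157657)·18.1/1458 = 0.0015222655.
Sum = 0.017912608.
SE = √(0.017912608) = 0.13384.

0.13384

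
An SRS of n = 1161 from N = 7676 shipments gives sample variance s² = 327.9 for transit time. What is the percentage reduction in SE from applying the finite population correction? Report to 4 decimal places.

7.8724

f = n/N = 1161/7676 = 0.15125065.
SE_no-fpc = √(s²/n) = 0.53144044; SE_fpc = √((1−f)s²/n) = 0.48960329.
Ratio = √(1−f) = 0.92127594. Reduction = 100·(1 − 0.92127594) = 7.8724%.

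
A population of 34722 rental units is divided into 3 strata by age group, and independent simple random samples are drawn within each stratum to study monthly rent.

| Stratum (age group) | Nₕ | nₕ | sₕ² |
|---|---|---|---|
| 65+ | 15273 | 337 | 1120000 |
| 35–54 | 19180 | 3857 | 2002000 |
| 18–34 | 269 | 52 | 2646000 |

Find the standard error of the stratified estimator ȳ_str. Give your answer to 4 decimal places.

27.5287

Var(ȳ_str) = Σₕ Wₕ²(1 − fₕ)sₕ²/nₕ with Wₕ = Nₕ/N, N = 34722.
65+: Wₕ = 0.43986522; term = 0.43986522²·(1 − 0.02206508)·1120000/337 = 628.83588.
35–54: Wₕ = 0.55238754; term = 0.55238754²·(1 − 0.20109489)·2002000/3857 = 126.53113.
18–34: Wₕ = 0.00774725; term = 0.00774725²·(1 − 0.19330855)·2646000/52 = 2.4637069.
Sum = 757.83072.
SE = √(757.83072) = 27.5287.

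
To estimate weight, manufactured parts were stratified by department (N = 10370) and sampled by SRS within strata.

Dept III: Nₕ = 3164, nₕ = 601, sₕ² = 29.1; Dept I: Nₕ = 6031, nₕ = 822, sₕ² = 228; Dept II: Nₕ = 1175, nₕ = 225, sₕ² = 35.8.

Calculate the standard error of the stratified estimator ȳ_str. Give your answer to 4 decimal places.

0.2938

Var(ȳ_str) = Σₕ Wₕ²(1 − fₕ)sₕ²/nₕ with Wₕ = Nₕ/N, N = 10370.
Dept III: Wₕ = 0.30511090; term = 0.30511090²·(1 − 0.18994943)·29.1/601 = 0.003651288.
Dept I: Wₕ = 0.58158149; term = 0.58158149²·(1 − 0.13629581)·228/822 = 0.081030628.
Dept II: Wₕ = 0.11330762; term = 0.11330762²·(1 − 0.19148936)·35.8/225 = 0.0016515985.
Sum = 0.086333515.
SE = √(0.086333515) = 0.2938.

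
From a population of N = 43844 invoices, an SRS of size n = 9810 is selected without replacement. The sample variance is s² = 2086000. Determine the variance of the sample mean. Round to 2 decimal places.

165.06

Under SRS without replacement, Var(ȳ) = (1 − f)·s²/n with f = n/N = 9810/43844 = 0.22374783.
Var(ȳ) = (1 − 0.22374783)·2086000/9810 = 0.77625217·212.64016 = 165.06239.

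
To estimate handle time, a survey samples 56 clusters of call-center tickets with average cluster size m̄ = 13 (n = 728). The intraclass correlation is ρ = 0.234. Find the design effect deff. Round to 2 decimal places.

deff = 1 + (13 − 1)·0.234 = 1 + 2.808 = 3.808.

3.81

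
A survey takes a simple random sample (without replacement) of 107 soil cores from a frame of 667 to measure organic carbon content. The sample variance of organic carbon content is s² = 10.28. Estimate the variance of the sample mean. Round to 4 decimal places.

0.0807

Under SRS without replacement, Var(ȳ) = (1 − f)·s²/n with f = n/N = 107/667 = 0.16041979.
Var(ȳ) = (1 − 0.16041979)·10.28/107 = 0.83958021·0.096074766 = 0.080662473.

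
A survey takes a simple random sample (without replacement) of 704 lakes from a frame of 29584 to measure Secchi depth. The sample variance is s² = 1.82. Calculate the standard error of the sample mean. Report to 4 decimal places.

0.0502

Under SRS without replacement, Var(ȳ) = (1 − f)·s²/n with f = n/N = 704/29584 = 0.02379665.
Var(ȳ) = (1 − 0.02379665)·1.82/704 = 0.97620335·0.0025852273 = 0.0025237075.
SE(ȳ) = √(0.0025237075) = 0.0502.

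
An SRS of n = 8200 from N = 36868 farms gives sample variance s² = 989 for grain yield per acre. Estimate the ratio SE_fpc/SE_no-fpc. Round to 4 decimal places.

f = n/N = 8200/36868 = 0.22241510.
SE_no-fpc = √(s²/n) = 0.34728915; SE_fpc = √((1−f)s²/n) = 0.30624226.
Ratio = √(1−f) = 0.88180774.

0.8818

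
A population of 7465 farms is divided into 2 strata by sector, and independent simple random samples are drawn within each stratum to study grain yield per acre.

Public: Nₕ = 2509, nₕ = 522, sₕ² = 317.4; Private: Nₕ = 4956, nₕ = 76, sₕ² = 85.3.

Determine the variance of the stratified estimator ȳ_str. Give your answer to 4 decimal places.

0.5415

Var(ȳ_str) = Σₕ Wₕ²(1 − fₕ)sₕ²/nₕ with Wₕ = Nₕ/N, N = 7465.
Public: Wₕ = 0.33610181; term = 0.33610181²·(1 − 0.20805102)·317.4/522 = 0.054397047.
Private: Wₕ = 0.66389819; term = 0.66389819²·(1 − 0.01533495)·85.3/76 = 0.48710988.
Sum = 0.54150693.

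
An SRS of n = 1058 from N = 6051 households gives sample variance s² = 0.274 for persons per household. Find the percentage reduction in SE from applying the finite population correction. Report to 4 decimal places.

9.1621

f = n/N = 1058/6051 = 0.17484713.
SE_no-fpc = √(s²/n) = 0.016092831; SE_fpc = √((1−f)s²/n) = 0.014618394.
Ratio = √(1−f) = 0.90837925. Reduction = 100·(1 − 0.90837925) = 9.1621%.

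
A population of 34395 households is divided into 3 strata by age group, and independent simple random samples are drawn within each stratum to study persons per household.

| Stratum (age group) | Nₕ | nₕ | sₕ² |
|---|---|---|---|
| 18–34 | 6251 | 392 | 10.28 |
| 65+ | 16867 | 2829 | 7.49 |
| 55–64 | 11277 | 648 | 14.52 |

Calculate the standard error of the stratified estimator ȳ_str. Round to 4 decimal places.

0.0601

Var(ȳ_str) = Σₕ Wₕ²(1 − fₕ)sₕ²/nₕ with Wₕ = Nₕ/N, N = 34395.
18–34: Wₕ = 0.18174153; term = 0.18174153²·(1 − 0.06270997)·10.28/392 = 8.1187546 × 10^-4.
65+: Wₕ = 0.49039105; term = 0.49039105²·(1 − 0.16772396)·7.49/2829 = 5.2990904 × 10^-4.
55–64: Wₕ = 0.32786742; term = 0.32786742²·(1 − 0.05746209)·14.52/648 = 0.0022703195.
Sum = 0.003612104.
SE = √(0.003612104) = 0.0601.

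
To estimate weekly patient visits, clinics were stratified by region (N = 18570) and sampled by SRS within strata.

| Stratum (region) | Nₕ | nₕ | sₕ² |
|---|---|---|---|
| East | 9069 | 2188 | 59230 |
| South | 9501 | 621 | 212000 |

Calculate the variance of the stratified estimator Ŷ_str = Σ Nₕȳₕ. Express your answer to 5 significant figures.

3.0492 × 10^10

Var(Ŷ_str) = Σₕ Nₕ²(1 − fₕ)sₕ²/nₕ.
East: 9069²·(1 − 2188/9069)·59230/2188 = 1.6892945 × 10^9.
South: 9501²·(1 − 621/9501)·212000/621 = 2.8802259 × 10^10.
Sum = 3.0491554 × 10^10.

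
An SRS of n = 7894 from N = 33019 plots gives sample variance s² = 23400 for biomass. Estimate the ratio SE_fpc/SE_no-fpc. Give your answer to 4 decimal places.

f = n/N = 7894/33019 = 0.23907447.
SE_no-fpc = √(s²/n) = 1.7217075; SE_fpc = √((1−f)s²/n) = 1.5018634.
Ratio = √(1−f) = 0.87231045.

0.8723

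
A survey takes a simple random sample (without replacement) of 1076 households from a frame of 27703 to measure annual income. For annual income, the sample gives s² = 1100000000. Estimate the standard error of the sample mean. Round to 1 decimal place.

Under SRS without replacement, Var(ȳ) = (1 − f)·s²/n with f = n/N = 1076/27703 = 0.03884056.
Var(ȳ) = (1 − 0.03884056)·1100000000/1076 = 0.96115944·1.0223048 × 10^6 = 982597.94.
SE(ȳ) = √(982597.94) = 991.3.

991.3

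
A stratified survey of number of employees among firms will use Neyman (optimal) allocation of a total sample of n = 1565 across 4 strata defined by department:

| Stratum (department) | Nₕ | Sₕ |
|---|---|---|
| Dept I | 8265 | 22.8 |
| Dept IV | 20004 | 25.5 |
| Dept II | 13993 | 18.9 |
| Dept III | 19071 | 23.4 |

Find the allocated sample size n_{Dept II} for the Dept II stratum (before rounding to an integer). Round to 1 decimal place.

293.7

Neyman allocation: nₕ = n·NₕSₕ / Σⱼ NⱼSⱼ.
Σ NⱼSⱼ = 8265·22.8 + 20004·25.5 + 13993·18.9 + 19071·23.4 = 1.4092731 × 10^6.
n_{Dept II} = 1565·13993·18.9 / (1.4092731 × 10^6) = 293.7.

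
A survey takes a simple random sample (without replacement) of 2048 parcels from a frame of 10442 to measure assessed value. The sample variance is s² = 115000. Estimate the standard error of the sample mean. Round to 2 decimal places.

6.72

Under SRS without replacement, Var(ȳ) = (1 − f)·s²/n with f = n/N = 2048/10442 = 0.19613101.
Var(ȳ) = (1 − 0.19613101)·115000/2048 = 0.80386899·56.152344 = 45.139128.
SE(ȳ) = √(45.139128) = 6.72.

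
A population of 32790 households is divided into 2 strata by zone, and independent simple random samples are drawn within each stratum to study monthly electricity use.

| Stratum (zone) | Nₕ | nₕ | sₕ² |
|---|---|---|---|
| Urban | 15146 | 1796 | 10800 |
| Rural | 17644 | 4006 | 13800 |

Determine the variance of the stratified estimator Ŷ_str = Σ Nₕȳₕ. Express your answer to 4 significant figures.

2.045 × 10^9

Var(Ŷ_str) = Σₕ Nₕ²(1 − fₕ)sₕ²/nₕ.
Urban: 15146²·(1 − 1796/15146)·10800/1796 = 1.2158966 × 10^9.
Rural: 17644²·(1 − 4006/17644)·13800/4006 = 8.2892622 × 10^8.
Sum = 2.0448228 × 10^9.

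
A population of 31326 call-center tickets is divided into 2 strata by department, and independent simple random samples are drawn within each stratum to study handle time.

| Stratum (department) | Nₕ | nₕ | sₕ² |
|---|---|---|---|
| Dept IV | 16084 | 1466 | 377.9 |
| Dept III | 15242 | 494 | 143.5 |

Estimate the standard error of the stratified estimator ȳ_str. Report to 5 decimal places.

Var(ȳ_str) = Σₕ Wₕ²(1 − fₕ)sₕ²/nₕ with Wₕ = Nₕ/N, N = 31326.
Dept IV: Wₕ = 0.51343932; term = 0.51343932²·(1 − 0.09114648)·377.9/1466 = 0.061761105.
Dept III: Wₕ = 0.48656068; term = 0.48656068²·(1 − 0.03241044)·143.5/494 = 0.066541127.
Sum = 0.12830223.
SE = √(0.12830223) = 0.35819.

0.35819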